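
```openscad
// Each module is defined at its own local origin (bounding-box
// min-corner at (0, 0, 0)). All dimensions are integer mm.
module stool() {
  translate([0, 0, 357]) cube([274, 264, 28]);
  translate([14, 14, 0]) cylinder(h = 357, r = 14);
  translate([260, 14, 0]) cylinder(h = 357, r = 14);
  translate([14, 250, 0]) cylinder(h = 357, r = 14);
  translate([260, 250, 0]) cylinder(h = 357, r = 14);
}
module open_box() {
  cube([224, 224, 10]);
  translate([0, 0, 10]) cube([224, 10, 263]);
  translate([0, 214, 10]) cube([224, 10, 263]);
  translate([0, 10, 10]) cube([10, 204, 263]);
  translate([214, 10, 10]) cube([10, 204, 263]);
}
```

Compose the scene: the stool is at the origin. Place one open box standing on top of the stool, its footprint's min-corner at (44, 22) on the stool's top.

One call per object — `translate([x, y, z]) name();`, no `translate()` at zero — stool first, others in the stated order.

stool();
translate([44, 22, 385]) open_box();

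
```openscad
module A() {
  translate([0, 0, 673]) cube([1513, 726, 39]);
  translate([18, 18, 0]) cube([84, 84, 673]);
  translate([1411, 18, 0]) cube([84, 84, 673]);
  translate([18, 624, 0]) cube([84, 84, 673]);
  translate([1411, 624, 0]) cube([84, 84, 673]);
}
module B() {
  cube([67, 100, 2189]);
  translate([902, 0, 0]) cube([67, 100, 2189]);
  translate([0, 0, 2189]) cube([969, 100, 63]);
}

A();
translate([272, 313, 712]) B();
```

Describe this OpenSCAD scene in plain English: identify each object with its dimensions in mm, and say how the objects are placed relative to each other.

A is a rectangular dining table. The top is 1513×726×39 mm with its upper surface at z = 712 mm. It stands on four 84×84 mm square legs, each inset 18 mm from the nearest pair of top edges, running from the floor to the underside of the top.

B is a door frame. The clear opening is 835 mm wide and 2189 mm high. Two 67 mm wide jambs, 100 mm deep, stand either side of the opening from the floor to the top of the opening. A 63 mm thick head sits across the top of both jambs, spanning the full outside width of the frame.

The door frame is on top of the table, centred.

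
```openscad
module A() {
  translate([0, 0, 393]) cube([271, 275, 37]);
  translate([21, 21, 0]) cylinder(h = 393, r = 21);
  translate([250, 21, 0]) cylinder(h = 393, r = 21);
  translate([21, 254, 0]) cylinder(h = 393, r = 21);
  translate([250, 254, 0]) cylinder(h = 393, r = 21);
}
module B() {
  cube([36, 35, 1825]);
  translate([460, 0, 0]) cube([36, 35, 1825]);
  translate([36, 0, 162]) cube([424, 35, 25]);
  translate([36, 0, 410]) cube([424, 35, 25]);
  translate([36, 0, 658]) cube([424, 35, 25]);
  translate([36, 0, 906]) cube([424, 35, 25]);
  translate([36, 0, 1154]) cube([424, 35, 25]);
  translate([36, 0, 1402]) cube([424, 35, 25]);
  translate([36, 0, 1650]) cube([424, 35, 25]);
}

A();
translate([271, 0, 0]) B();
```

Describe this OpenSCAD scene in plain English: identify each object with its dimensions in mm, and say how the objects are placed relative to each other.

A is a four-legged stool. The seat is a 271×275×37 mm slab whose top surface is at z = 430 mm; four round legs, each 42 mm in diameter, run from the floor (z = 0) to the underside of the seat, each leg's axis is inset half a diameter from the nearest pair of seat edges (so the leg's bounding box is flush with the corner).

B is a wooden ladder with two side rails of 36×35 mm section and 1825 mm height, set 496 mm apart overall. Between them run 7 rectangular rungs (35 mm deep, 25 mm thick), front faces flush with the rails' −y face. The bottom of the first rung is 162 mm above the floor and each subsequent rung is 248 mm higher than the one below.

The ladder is against the stool's +x side, with their −y faces flush.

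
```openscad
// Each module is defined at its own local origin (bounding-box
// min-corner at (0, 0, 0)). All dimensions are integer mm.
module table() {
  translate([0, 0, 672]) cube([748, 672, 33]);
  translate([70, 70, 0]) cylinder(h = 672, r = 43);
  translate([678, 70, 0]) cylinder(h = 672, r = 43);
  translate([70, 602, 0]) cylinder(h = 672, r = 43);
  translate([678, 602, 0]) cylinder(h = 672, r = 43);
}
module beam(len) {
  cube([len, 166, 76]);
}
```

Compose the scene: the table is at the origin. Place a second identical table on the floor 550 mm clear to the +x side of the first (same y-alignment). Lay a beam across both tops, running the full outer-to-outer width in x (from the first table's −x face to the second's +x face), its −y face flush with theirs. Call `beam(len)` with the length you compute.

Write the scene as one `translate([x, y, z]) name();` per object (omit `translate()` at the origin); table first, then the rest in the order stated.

table();
translate([1298, 0, 0]) table();
translate([0, 0, 705]) beam(2046);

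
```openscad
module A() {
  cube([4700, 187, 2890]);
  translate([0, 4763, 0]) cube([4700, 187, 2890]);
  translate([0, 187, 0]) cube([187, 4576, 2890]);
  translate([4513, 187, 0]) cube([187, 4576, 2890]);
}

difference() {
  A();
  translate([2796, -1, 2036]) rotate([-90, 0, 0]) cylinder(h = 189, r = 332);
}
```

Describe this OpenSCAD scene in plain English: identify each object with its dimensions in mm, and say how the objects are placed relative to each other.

A is the wall frame of a small rectangular building: four walls, each 2890 mm tall and 187 mm thick, enclosing a footprint 4700 mm (x) by 4950 mm (y) outside-to-outside, with no floor or roof. The front and back walls (the −y and +y sides) span the full width; the two side walls fit between them.

The house frame has a circular hole of radius 332 mm through its front wall, centred at (x = 2796, z = 2036).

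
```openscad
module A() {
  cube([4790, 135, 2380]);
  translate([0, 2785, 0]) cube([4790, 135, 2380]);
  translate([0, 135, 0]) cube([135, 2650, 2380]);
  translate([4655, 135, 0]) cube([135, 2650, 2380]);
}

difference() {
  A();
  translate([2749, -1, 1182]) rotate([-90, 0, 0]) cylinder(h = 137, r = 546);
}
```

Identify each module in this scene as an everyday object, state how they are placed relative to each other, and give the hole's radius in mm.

The subtracted cylinder has r = 546 mm.

A is a house frame. The house frame has a circular hole through its front wall. The hole's radius is 546 mm.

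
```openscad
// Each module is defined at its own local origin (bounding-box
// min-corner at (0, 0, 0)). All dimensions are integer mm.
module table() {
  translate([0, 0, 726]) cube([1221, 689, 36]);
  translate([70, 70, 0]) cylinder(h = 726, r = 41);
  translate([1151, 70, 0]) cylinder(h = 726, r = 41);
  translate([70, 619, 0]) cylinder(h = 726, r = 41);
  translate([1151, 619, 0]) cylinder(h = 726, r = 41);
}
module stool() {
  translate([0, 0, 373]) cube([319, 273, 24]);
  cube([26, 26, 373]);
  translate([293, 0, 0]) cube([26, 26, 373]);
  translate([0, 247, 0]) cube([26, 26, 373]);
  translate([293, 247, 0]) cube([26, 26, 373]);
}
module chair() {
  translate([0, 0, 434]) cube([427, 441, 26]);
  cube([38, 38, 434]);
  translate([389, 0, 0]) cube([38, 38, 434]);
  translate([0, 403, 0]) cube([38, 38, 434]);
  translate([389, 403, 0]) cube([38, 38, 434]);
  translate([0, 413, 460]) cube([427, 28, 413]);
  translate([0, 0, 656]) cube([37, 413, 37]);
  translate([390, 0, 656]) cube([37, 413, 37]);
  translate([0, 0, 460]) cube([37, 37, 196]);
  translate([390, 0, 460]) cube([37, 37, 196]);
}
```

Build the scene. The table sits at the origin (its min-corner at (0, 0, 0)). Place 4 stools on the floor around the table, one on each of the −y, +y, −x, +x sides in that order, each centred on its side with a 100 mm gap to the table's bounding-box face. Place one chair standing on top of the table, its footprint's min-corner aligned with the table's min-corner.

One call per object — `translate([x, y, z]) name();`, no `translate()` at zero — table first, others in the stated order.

table();
translate([451, -373, 0]) stool();
translate([451, 789, 0]) stool();
translate([-419, 208, 0]) stool();
translate([1321, 208, 0]) stool();
translate([0, 0, 762]) chair();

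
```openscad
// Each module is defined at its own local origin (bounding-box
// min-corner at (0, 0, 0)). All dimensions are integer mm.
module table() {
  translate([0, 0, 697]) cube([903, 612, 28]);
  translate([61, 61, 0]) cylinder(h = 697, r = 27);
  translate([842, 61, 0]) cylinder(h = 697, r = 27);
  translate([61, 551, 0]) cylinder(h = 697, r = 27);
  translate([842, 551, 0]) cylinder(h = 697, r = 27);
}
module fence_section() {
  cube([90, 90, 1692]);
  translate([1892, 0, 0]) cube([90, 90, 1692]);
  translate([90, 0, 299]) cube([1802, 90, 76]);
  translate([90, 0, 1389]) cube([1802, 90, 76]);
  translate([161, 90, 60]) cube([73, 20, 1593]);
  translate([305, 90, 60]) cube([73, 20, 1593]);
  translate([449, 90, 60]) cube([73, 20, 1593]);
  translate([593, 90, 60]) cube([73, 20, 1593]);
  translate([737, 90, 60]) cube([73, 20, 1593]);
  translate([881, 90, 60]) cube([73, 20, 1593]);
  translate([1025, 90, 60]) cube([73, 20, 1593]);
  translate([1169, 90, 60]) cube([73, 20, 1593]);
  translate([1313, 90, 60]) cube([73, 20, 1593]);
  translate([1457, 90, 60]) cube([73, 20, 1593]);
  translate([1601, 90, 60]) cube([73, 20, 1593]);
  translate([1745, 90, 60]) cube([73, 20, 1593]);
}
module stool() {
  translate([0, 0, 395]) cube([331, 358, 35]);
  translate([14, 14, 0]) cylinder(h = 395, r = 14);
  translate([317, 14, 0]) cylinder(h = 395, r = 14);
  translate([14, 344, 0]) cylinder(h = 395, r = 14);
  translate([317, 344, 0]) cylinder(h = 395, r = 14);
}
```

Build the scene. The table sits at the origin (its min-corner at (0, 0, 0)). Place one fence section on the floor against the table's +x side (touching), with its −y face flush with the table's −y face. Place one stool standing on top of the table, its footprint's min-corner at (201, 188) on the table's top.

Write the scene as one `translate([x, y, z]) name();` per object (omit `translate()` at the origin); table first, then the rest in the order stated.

table();
translate([903, 0, 0]) fence_section();
translate([201, 188, 725]) stool();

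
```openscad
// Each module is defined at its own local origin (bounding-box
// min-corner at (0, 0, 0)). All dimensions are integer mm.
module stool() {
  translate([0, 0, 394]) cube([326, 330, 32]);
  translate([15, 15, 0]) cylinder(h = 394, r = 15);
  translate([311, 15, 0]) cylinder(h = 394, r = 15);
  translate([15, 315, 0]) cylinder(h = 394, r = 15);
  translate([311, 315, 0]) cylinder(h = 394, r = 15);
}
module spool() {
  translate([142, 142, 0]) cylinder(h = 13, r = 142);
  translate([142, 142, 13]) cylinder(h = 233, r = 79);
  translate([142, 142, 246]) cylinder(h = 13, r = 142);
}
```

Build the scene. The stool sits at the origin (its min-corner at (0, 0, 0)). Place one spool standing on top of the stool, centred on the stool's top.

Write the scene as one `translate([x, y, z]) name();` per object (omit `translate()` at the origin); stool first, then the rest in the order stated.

stool();
translate([21, 23, 426]) spool();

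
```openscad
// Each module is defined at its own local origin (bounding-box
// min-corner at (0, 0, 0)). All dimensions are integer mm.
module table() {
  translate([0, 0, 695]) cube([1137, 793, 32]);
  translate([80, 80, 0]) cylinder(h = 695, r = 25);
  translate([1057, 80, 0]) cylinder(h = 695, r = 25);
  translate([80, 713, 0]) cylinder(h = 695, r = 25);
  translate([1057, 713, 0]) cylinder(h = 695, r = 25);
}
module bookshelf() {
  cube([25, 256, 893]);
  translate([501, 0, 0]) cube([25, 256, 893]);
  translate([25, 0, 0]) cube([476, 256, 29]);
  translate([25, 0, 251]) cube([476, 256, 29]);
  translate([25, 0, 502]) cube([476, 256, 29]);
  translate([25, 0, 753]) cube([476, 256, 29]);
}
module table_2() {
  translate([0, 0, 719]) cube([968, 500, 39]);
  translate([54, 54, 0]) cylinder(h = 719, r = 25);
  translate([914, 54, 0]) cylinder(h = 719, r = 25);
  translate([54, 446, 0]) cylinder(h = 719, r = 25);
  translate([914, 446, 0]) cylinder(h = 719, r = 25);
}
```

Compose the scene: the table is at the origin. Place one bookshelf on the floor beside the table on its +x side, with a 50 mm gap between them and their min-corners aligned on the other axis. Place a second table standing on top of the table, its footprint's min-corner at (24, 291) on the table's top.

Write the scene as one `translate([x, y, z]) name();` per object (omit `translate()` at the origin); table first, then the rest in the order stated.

table();
translate([1187, 0, 0]) bookshelf();
translate([24, 291, 727]) table_2();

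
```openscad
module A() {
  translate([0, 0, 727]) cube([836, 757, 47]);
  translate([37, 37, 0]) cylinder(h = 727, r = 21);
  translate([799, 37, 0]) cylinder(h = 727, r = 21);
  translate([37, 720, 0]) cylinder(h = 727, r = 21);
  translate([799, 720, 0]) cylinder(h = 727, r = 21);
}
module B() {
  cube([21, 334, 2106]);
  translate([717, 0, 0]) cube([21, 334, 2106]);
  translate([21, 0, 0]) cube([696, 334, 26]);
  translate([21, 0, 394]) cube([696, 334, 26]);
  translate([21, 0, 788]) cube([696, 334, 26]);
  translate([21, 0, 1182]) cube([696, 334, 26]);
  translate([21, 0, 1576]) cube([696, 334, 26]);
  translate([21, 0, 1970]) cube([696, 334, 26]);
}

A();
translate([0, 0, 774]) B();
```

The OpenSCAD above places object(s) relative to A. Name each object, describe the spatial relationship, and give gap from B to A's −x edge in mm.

A is a table. B is a bookshelf. The bookshelf is on top of the table. The gap from the bookshelf to the table's −x edge is 0 mm.

The bookshelf's min-x is at 0; the table's min-x is 0; gap = 0 mm.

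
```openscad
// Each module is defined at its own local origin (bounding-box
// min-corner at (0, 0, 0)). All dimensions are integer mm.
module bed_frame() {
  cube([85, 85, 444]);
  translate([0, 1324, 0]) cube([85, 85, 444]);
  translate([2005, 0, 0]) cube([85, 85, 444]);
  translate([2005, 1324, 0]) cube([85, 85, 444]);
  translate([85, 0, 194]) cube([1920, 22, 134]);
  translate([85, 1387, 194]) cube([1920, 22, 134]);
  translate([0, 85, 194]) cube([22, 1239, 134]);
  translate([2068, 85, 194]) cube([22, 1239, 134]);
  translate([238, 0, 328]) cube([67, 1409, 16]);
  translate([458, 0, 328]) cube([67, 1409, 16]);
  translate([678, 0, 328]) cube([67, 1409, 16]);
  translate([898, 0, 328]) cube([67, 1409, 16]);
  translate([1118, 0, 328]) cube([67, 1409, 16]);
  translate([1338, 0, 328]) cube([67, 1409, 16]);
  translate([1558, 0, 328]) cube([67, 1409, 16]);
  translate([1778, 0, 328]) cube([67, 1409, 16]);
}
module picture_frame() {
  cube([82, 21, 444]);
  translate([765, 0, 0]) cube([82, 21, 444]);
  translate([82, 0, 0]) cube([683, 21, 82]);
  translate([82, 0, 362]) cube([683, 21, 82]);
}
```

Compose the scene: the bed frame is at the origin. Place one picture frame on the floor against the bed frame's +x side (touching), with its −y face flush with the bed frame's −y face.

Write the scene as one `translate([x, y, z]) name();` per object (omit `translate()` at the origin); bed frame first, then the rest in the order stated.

bed_frame();
translate([2090, 0, 0]) picture_frame();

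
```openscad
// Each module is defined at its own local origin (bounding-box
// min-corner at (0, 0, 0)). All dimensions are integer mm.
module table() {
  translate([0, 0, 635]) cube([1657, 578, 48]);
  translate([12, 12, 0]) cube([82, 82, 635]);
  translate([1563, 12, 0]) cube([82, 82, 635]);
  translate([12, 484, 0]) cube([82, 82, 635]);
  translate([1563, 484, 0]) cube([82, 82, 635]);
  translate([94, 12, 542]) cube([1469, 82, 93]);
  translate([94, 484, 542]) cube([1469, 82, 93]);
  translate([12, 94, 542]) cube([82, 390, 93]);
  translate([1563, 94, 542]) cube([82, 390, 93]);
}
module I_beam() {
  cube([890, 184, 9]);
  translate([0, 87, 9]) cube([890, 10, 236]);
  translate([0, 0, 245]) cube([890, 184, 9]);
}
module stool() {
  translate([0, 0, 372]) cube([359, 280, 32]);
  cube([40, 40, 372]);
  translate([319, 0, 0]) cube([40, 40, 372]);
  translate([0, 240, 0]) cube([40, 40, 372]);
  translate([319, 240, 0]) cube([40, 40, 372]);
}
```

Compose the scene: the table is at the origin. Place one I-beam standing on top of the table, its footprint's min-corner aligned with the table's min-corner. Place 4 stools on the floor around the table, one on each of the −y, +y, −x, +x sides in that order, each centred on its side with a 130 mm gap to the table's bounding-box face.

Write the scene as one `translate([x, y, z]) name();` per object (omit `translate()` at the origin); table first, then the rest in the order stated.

table();
translate([0, 0, 683]) I_beam();
translate([649, -410, 0]) stool();
translate([649, 708, 0]) stool();
translate([-489, 149, 0]) stool();
translate([1787, 149, 0]) stool();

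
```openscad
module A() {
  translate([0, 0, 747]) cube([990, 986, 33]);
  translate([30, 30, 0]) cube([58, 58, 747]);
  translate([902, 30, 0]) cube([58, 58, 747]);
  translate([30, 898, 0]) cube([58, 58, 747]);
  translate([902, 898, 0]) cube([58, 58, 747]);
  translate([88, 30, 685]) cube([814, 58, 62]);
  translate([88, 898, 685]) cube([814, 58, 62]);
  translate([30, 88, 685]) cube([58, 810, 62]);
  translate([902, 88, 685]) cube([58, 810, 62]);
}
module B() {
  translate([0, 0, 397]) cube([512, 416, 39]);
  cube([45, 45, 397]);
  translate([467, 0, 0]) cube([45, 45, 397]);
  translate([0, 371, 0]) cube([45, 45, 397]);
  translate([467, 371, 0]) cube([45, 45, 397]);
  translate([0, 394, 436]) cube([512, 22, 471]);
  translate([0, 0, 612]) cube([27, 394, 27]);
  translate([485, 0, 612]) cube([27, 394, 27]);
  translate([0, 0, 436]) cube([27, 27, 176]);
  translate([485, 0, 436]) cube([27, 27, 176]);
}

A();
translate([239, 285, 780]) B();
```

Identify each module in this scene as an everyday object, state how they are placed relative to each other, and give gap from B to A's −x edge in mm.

The chair's min-x is at 239; the table's min-x is 0; gap = 239 mm.

A is a table. B is a chair. The chair is on top of the table, centred. The gap from the chair to the table's −x edge is 239 mm.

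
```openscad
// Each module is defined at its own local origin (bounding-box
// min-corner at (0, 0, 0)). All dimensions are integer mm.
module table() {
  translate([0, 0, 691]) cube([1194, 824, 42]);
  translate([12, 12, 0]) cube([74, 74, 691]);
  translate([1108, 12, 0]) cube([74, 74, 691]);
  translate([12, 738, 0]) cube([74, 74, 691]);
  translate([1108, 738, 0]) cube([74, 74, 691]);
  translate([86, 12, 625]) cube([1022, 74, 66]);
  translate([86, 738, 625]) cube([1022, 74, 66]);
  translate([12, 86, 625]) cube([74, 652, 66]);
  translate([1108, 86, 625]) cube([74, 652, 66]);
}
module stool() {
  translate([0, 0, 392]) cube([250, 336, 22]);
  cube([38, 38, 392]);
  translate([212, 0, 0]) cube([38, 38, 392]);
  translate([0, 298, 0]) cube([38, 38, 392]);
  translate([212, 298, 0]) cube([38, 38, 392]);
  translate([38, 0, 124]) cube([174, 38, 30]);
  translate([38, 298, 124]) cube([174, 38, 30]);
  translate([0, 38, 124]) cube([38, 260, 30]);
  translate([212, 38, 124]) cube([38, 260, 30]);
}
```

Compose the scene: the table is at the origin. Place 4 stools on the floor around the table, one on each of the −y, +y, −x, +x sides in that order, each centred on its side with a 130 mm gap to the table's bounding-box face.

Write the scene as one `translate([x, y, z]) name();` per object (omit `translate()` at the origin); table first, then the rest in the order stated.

table();
translate([472, -466, 0]) stool();
translate([472, 954, 0]) stool();
translate([-380, 244, 0]) stool();
translate([1324, 244, 0]) stool();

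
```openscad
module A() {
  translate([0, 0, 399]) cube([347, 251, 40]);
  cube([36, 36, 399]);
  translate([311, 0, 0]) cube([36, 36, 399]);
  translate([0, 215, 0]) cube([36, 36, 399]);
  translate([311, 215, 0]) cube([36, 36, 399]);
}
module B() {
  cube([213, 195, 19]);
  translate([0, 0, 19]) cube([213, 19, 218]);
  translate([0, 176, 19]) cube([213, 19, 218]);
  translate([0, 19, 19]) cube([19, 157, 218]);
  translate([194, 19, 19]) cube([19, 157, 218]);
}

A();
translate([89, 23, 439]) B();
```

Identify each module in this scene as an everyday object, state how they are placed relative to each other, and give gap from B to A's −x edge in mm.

The open box's min-x is at 89; the stool's min-x is 0; gap = 89 mm.

A is a stool. B is an open box. The open box is on top of the stool. The gap from the open box to the stool's −x edge is 89 mm.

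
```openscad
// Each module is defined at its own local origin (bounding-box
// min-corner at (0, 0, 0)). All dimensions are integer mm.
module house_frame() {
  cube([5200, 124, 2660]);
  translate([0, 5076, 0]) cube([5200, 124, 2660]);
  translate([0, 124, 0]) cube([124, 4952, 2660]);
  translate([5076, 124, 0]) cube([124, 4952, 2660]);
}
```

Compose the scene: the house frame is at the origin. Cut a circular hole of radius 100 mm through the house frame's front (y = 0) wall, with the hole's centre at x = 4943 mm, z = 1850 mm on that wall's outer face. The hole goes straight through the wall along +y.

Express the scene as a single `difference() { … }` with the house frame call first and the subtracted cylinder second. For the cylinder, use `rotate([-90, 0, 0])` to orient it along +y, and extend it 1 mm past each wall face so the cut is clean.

difference() {
  house_frame();
  translate([4943, -1, 1850]) rotate([-90, 0, 0]) cylinder(h = 126, r = 100);
}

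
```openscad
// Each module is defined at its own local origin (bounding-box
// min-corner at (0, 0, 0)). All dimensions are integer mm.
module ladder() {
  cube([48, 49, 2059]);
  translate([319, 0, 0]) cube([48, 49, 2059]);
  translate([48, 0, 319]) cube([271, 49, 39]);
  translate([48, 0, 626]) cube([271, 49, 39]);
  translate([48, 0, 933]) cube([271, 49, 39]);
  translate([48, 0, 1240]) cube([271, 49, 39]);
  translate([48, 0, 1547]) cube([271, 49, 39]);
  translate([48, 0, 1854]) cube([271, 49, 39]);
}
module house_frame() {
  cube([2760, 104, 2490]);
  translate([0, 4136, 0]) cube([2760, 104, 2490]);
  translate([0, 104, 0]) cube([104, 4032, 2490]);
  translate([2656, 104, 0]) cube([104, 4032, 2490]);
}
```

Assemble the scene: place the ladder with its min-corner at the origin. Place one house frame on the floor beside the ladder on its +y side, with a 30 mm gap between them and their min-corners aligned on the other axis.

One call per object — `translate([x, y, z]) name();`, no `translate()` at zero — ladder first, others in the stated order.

ladder();
translate([0, 79, 0]) house_frame();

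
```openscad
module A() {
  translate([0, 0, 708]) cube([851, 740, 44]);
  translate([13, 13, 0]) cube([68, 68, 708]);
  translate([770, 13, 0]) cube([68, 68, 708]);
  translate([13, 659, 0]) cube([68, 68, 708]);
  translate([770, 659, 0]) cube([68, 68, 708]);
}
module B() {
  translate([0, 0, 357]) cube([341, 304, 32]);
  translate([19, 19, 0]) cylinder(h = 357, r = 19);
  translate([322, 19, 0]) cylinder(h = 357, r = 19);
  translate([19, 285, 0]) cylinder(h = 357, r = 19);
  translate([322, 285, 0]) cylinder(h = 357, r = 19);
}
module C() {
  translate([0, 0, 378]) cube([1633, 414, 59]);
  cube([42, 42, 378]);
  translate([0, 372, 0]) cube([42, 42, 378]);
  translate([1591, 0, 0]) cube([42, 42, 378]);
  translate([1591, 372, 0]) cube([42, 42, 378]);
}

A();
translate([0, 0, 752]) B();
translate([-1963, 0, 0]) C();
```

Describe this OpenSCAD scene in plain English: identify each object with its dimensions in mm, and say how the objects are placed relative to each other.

A is a rectangular dining table. The top is 851×740×44 mm with its upper surface at z = 752 mm. It stands on four 68×68 mm square legs, each inset 13 mm from the nearest pair of top edges, running from the floor to the underside of the top.

B is a simple wooden stool: a rectangular seat 341 mm (x) by 304 mm (y), 32 mm thick, top face at z = 389 mm, on four round legs, each 38 mm in diameter. The legs rest on z = 0, each leg's axis is inset half a diameter from the nearest pair of seat edges (so the leg's bounding box is flush with the corner).

C is a bench: a 1633×414 mm seat slab, 59 mm thick, top at z = 437 mm, on four 42×42 mm square legs flush with the seat corners and standing on z = 0.

The stool is on top of the table. The bench is on the floor beside the table on its −x side.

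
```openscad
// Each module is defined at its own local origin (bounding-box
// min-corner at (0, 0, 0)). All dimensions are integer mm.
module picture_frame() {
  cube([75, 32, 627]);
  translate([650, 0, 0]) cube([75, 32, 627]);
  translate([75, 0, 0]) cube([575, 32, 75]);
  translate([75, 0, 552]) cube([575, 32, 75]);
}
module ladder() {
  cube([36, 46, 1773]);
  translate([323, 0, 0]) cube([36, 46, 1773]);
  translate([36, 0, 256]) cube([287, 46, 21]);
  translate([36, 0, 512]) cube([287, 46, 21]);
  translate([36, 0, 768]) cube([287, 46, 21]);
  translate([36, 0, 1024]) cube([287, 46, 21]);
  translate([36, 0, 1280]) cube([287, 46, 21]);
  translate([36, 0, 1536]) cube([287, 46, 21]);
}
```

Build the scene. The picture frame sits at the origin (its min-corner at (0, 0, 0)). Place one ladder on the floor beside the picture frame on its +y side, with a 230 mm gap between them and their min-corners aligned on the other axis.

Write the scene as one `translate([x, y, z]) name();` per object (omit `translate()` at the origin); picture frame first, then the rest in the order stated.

picture_frame();
translate([0, 262, 0]) ladder();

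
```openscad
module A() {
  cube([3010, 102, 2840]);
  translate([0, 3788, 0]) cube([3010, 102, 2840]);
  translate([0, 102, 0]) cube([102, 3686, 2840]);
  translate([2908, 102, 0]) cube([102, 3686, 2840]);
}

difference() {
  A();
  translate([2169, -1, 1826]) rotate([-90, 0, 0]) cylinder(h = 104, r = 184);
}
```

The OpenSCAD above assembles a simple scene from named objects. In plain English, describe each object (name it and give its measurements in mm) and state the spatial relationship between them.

A is the wall frame of a small rectangular building: four walls, each 2840 mm tall and 102 mm thick, enclosing a footprint 3010 mm (x) by 3890 mm (y) outside-to-outside, with no floor or roof. The front and back walls (the −y and +y sides) span the full width; the two side walls fit between them.

The house frame has a circular hole of radius 184 mm through its front wall, centred at (x = 2169, z = 1826).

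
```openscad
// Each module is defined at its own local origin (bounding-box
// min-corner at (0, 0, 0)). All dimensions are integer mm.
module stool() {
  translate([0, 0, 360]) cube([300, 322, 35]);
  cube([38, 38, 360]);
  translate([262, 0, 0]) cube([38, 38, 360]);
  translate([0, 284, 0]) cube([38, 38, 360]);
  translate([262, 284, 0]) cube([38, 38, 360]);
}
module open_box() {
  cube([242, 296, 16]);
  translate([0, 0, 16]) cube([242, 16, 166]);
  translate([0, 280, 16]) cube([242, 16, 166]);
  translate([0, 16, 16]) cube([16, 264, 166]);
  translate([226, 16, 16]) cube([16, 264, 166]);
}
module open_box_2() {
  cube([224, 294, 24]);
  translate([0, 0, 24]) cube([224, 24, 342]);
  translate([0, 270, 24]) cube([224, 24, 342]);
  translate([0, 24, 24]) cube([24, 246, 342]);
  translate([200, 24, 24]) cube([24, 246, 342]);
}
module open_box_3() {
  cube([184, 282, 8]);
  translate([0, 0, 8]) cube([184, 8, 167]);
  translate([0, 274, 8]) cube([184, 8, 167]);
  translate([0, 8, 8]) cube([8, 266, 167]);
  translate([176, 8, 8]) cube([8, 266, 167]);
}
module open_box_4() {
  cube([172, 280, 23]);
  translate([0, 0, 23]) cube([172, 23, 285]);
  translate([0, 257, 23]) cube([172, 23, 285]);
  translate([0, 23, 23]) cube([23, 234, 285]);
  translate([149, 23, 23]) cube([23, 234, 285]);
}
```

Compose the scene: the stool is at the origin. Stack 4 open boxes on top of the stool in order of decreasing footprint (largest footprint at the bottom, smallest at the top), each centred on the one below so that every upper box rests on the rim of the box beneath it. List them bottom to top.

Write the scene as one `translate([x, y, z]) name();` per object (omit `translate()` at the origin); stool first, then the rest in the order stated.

stool();
translate([29, 13, 395]) open_box();
translate([38, 14, 577]) open_box_2();
translate([58, 20, 943]) open_box_3();
translate([64, 21, 1118]) open_box_4();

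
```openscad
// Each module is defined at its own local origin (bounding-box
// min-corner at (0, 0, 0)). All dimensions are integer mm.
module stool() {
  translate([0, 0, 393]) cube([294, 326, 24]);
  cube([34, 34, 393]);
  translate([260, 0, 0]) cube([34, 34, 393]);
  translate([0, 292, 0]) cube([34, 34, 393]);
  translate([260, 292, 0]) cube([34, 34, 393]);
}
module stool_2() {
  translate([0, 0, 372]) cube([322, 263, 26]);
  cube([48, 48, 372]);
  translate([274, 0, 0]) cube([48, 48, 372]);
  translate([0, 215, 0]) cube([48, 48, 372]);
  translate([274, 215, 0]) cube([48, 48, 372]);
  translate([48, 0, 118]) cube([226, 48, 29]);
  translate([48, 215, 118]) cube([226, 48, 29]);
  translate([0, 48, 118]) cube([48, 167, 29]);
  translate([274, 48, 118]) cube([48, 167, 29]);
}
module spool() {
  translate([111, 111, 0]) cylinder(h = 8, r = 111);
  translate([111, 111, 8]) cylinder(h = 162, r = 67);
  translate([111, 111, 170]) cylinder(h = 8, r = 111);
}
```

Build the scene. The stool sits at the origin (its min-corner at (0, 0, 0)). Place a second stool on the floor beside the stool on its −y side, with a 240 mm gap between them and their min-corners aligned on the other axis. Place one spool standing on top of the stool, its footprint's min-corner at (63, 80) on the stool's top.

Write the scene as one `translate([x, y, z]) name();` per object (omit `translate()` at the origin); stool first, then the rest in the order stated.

stool();
translate([0, -503, 0]) stool_2();
translate([63, 80, 417]) spool();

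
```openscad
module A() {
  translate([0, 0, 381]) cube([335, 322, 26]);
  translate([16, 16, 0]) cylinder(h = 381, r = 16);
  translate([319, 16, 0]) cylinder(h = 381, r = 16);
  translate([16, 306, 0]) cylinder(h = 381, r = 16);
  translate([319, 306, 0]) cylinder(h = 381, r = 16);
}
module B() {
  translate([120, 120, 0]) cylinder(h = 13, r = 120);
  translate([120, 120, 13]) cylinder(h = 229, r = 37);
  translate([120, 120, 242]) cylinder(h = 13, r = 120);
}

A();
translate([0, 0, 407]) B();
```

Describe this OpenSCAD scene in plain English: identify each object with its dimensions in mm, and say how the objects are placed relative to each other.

A is a four-legged stool. The seat is 335×322 mm, 26 mm thick, top at z = 407 mm. It stands on four round legs, each 32 mm in diameter, from z = 0 to the seat underside, each leg's axis is inset half a diameter from the nearest pair of seat edges (so the leg's bounding box is flush with the corner).

B is a spool: two coaxial disc flanges of radius 120 mm and thickness 13 mm, joined by a core cylinder of radius 37 mm and height 229 mm. The lower flange rests on z = 0 and the three cylinders share a vertical axis.

The spool is on top of the stool.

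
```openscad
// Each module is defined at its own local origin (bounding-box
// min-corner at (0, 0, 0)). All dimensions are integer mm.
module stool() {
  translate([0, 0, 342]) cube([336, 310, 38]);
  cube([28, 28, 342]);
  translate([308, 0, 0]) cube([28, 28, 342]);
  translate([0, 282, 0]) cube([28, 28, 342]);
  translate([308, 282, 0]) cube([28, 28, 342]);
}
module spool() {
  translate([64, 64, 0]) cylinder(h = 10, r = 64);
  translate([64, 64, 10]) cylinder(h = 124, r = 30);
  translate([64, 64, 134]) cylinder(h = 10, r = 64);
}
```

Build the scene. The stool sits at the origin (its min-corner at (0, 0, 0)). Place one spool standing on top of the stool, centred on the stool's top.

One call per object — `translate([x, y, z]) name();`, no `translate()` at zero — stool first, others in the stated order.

stool();
translate([104, 91, 380]) spool();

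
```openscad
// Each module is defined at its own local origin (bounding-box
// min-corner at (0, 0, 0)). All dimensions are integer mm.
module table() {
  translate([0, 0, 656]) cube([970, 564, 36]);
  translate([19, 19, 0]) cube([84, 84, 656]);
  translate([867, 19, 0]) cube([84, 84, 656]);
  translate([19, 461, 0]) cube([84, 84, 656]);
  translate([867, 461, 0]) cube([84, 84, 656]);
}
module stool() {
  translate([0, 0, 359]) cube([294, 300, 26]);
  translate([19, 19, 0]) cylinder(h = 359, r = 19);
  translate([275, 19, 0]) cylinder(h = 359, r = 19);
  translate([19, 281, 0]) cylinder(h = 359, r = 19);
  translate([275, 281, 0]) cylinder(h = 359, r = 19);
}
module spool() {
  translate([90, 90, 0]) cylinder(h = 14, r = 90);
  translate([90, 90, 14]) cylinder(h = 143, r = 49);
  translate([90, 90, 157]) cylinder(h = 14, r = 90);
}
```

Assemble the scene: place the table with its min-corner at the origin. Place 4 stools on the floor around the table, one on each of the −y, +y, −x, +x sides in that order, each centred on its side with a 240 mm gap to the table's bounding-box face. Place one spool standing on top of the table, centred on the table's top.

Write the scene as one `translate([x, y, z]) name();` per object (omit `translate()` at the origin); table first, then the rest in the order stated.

table();
translate([338, -540, 0]) stool();
translate([338, 804, 0]) stool();
translate([-534, 132, 0]) stool();
translate([1210, 132, 0]) stool();
translate([395, 192, 692]) spool();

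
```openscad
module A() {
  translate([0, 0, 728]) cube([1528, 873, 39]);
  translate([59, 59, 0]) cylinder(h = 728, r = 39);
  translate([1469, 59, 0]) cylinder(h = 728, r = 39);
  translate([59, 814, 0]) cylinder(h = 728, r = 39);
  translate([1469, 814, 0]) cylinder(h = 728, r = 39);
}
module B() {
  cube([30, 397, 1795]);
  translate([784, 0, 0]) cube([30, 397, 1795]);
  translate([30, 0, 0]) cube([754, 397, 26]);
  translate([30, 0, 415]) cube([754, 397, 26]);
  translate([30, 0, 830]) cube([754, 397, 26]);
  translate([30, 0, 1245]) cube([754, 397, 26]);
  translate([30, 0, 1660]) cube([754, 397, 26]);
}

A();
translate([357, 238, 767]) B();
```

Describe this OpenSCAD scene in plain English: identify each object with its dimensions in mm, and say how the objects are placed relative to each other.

A is a table: top 1528 mm (x) × 873 mm (y), 39 mm thick, upper face at z = 767 mm, on four round legs of 78 mm diameter, each leg's bounding box inset 20 mm from the nearest pair of top edges, running from z = 0 to the bottom of the top.

B is a bookshelf 814 mm wide overall, 397 mm deep and 1795 mm tall. The two sides are 30 mm thick vertical panels. 5 horizontal shelves of 26 mm thickness span between the inner faces of the sides; the lowest shelf sits on the floor and shelves are stacked with a clear vertical gap of 389 mm between each pair.

The bookshelf is on top of the table, centred.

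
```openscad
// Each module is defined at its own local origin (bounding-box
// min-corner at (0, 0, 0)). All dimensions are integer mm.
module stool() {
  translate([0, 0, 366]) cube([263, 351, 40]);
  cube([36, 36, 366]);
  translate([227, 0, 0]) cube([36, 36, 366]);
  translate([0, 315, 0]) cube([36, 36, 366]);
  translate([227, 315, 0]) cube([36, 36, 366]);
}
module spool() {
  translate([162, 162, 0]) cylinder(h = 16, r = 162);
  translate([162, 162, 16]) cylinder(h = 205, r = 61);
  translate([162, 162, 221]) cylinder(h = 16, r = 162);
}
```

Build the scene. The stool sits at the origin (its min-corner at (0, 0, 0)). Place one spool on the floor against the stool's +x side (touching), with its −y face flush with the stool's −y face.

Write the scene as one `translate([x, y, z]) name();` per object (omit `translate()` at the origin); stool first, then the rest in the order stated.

stool();
translate([263, 0, 0]) spool();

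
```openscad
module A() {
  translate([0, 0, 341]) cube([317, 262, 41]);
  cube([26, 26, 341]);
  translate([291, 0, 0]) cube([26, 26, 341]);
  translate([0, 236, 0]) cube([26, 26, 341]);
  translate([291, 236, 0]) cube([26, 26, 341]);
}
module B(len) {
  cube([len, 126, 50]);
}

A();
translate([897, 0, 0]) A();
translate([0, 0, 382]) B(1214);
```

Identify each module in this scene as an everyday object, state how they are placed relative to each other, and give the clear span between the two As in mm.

A is a stool. B is a beam. A beam spans the tops of two stools. The clear span between the two stools is 580 mm.

Second stool starts at x = 897; first ends at x = 317; clear span = 897 − 317 = 580 mm.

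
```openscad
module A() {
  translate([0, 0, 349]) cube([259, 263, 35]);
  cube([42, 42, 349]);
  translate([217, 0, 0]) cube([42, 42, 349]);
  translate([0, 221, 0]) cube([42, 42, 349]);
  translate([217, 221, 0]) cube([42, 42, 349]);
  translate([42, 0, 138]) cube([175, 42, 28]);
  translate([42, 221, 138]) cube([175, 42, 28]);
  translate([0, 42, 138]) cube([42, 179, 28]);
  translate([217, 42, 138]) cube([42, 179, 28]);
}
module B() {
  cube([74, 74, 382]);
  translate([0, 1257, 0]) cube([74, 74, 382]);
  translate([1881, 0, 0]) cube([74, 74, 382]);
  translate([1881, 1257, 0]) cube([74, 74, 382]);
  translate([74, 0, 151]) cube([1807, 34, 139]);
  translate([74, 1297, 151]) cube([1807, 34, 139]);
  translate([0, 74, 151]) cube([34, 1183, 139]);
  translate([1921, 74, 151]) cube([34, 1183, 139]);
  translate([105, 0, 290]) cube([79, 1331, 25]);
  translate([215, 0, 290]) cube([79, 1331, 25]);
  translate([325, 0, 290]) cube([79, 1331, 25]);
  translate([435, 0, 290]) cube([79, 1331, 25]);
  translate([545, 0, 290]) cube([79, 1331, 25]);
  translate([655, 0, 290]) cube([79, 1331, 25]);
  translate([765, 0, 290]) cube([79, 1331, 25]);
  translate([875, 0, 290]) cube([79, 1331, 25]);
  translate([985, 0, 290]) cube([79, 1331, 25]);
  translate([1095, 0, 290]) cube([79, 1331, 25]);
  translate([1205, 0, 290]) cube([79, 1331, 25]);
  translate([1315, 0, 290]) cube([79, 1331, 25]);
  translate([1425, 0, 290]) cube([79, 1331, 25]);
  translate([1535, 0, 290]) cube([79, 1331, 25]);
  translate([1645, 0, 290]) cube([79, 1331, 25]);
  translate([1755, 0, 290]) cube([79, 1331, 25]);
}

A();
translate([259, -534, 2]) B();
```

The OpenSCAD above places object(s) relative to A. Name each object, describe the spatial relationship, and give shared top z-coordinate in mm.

Both tops at z = 384 mm.

A is a stool. B is a bed frame. The bed frame is beside the stool with their tops flush at z = 384. The shared top z-coordinate is 384 mm.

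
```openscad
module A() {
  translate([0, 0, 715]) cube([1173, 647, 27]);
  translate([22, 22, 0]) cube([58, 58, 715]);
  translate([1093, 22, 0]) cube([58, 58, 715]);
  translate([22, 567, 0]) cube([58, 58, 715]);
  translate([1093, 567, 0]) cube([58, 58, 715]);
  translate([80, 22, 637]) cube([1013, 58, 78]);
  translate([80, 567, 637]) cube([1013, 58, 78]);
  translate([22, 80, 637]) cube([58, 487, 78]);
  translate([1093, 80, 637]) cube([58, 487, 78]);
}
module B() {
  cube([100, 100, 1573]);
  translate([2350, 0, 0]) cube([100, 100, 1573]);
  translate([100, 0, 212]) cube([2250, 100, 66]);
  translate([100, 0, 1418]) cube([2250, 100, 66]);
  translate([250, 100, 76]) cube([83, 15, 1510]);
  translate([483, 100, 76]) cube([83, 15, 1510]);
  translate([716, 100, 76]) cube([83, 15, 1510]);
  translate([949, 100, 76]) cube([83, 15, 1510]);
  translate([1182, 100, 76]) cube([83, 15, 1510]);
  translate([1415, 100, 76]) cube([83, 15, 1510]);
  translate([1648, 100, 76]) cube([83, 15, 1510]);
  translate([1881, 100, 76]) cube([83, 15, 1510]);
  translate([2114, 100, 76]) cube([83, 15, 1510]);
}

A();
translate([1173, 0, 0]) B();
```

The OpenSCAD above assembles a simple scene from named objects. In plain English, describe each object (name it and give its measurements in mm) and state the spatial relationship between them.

A is a rectangular dining table. The top is 1173×647×27 mm with its upper surface at z = 742 mm. It stands on four 58×58 mm square legs, each inset 22 mm from the nearest pair of top edges, running from the floor to the underside of the top. Four apron rails, 58 mm thick and 78 mm tall, run between adjacent legs with their top edges flush with the underside of the top and their outer faces flush with the legs' outer faces.

B is a fence section. Two 100×100 mm posts, 1573 mm tall, stand on the floor with a clear span of 2250 mm between their inner faces. Two horizontal rails of 100×66 mm section span the gap between the posts with their undersides at z = 212 mm and z = 1418 mm, flush with the posts' −y face. 9 pickets, each 83 mm wide, 15 mm thick and 1510 mm tall, are fixed to the +y face of the rails with their bottoms at z = 76 mm, evenly spaced across the span with equal gaps (rounded down to the nearest mm) at the −x end and between each pair — any rounding remainder accumulates at the +x end.

The fence section is against the table's +x side, with their −y faces flush.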